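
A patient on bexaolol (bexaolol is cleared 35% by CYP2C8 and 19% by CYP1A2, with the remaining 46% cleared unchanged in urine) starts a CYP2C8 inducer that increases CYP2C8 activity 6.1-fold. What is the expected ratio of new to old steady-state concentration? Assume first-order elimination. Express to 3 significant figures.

The CYP2C8 pathway (35% of clearance) rises to 6.1× activity: 0.35 × 6.1 = 2.135.
CYP1A2 (19%) and the residual 46% are unaffected.
CL_new/CL_old = 2.135 + 0.19 + 0.46 = 2.785.
Steady-state concentration is inversely proportional to clearance, so the fold-change is 1 / 2.785 = 0.359.

0.359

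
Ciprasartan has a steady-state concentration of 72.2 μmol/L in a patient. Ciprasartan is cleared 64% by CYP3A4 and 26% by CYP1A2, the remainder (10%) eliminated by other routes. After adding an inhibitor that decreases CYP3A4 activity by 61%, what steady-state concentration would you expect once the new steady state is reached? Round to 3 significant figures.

118 μmol/L

The CYP3A4 pathway (64% of clearance) drops to 0.39× activity: 0.64 × 0.39 = 0.2496.
CYP1A2 (26%) and the residual 10% are unaffected.
New clearance relative to baseline: 0.2496 + 0.26 + 0.1 = 0.6096.
New steady-state concentration = baseline ÷ relative clearance = 72.2 / 0.6096 = 118 μmol/L.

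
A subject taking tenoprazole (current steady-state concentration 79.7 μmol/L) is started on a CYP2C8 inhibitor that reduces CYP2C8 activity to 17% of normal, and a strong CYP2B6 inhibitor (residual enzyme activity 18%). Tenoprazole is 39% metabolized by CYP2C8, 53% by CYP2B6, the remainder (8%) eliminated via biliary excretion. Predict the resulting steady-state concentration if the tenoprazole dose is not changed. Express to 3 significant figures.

330 μmol/L

The CYP2C8 pathway (39% of clearance) falls to 0.17× activity: 0.39 × 0.17 = 0.0663.
The CYP2B6 pathway (53% of clearance) is reduced to 0.18× activity: 0.53 × 0.18 = 0.0954.
The remaining 8% of clearance is unaffected.
New clearance relative to baseline: 0.0663 + 0.0954 + 0.08 = 0.2417.
Dividing the baseline by the relative clearance: 79.7 / 0.2417 = 330 μmol/L.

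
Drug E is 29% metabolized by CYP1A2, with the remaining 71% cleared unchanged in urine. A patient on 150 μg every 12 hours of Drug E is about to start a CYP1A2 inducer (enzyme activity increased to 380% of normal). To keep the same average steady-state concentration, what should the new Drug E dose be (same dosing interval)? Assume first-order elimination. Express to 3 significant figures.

272 μg

The CYP1A2 pathway (29% of clearance) increases to 3.8× activity: 0.29 × 3.8 = 1.102.
The remaining 71% of clearance is unaffected.
CL_new/CL_old = 1.102 + 0.71 = 1.812.
Exposure is unchanged when dose changes in proportion to clearance. New dose = 150 μg × 1.812 = 272 μg.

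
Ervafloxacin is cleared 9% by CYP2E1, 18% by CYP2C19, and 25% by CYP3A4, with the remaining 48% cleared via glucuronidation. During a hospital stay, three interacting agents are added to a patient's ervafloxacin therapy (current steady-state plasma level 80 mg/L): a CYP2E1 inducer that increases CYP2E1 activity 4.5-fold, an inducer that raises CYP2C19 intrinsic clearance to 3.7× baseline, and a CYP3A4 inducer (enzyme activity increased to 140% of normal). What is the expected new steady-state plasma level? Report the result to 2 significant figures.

CYP2E1: 0.09 × 4.5 = 0.405
CYP2C19: 0.18 × 3.7 = 0.666
CYP3A4: 0.25 × 1.4 = 0.35
Other: 0.48 (unchanged)
CL_new/CL_old = 0.405 + 0.666 + 0.35 + 0.48 = 1.901.
New steady-state plasma level = 80 / 1.901 = 42 mg/L (concentration scales inversely with clearance).

42 mg/L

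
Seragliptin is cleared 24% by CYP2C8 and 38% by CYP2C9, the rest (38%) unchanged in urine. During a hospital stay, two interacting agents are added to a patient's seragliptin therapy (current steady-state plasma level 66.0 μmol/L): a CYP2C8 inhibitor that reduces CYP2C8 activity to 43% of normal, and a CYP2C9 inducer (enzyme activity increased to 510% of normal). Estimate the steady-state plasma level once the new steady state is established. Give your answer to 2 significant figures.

27 μmol/L

CYP2C8: 0.24 × 0.43 = 0.1032
CYP2C9: 0.38 × 5.1 = 1.938
Other: 0.38 (unchanged)
CL_new/CL_old = 0.1032 + 1.938 + 0.38 = 2.4212.
Dividing the baseline by the relative clearance: 66.0 / 2.4212 = 27 μmol/L.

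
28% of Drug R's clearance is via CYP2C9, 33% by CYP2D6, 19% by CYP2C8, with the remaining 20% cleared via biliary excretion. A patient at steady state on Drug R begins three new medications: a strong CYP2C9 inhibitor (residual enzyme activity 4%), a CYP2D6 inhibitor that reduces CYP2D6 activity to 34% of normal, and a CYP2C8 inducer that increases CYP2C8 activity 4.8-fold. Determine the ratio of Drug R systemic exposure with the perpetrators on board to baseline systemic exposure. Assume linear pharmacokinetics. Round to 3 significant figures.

0.809

The CYP2C9 pathway (28% of clearance) falls to 0.04× activity: 0.28 × 0.04 = 0.0112.
The CYP2D6 pathway (33% of clearance) drops to 0.34× activity: 0.33 × 0.34 = 0.1122.
The CYP2C8 pathway (19% of clearance) rises to 4.8× activity: 0.19 × 4.8 = 0.912.
The remaining 20% of clearance is unaffected.
New clearance relative to baseline: 0.0112 + 0.1122 + 0.912 + 0.2 = 1.2354.
Because systemic exposure varies inversely with clearance, the combined effect is 1 / 1.2354 = 0.809.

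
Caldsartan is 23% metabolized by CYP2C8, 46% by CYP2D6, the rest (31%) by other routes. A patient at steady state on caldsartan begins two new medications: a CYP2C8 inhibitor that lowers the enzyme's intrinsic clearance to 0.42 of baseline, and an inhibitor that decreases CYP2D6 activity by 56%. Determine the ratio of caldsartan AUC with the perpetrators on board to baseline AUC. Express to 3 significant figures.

1.64

CYP2C8: 0.23 × 0.42 = 0.0966
CYP2D6: 0.46 × 0.44 = 0.2024
Other: 0.31 (unchanged)
CL_new/CL_old = 0.0966 + 0.2024 + 0.31 = 0.609.
AUC ∝ 1/CL: fold-change = 1 / 0.609 = 1.64.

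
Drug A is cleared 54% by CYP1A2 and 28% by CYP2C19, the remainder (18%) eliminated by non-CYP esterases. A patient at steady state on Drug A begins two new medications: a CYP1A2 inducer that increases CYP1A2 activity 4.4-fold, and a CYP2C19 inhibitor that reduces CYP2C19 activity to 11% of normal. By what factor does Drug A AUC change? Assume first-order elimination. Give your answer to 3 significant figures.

The CYP1A2 pathway (54% of clearance) increases to 4.4× activity: 0.54 × 4.4 = 2.376.
The CYP2C19 pathway (28% of clearance) falls to 0.11× activity: 0.28 × 0.11 = 0.0308.
The remaining 18% of clearance is unaffected.
Relative clearance = 2.376 + 0.0308 + 0.18 = 2.5868.
Net AUC ratio = 1 / 2.5868 = 0.387.

0.387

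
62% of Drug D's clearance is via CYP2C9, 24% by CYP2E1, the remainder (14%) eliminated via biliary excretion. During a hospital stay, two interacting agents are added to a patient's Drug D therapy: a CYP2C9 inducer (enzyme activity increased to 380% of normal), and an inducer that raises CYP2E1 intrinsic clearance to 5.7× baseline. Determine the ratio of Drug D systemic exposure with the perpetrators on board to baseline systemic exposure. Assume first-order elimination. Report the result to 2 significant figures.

0.26

The CYP2C9 pathway (62% of clearance) increases to 3.8× activity: 0.62 × 3.8 = 2.356.
The CYP2E1 pathway (24% of clearance) increases to 5.7× activity: 0.24 × 5.7 = 1.368.
The remaining 14% of clearance is unaffected.
CL_new/CL_old = 2.356 + 1.368 + 0.14 = 3.864.
Because systemic exposure varies inversely with clearance, the combined effect is 1 / 3.864 = 0.26.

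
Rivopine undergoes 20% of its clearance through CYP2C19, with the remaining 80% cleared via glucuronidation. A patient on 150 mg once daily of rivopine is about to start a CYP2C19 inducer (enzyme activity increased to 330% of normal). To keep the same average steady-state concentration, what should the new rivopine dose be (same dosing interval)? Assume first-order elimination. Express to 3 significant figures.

CYP2C19: 0.2 × 3.3 = 0.66
Other: 0.8 (unchanged)
New clearance relative to baseline: 0.66 + 0.8 = 1.46.
Exposure is unchanged when dose changes in proportion to clearance. New dose = 150 mg × 1.46 = 219 mg.

219 mg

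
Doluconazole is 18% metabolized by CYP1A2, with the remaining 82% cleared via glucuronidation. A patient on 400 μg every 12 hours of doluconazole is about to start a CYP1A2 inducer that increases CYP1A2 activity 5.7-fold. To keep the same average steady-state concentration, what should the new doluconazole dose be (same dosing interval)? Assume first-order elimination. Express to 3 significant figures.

738 μg

The CYP1A2 pathway (18% of clearance) rises to 5.7× activity: 0.18 × 5.7 = 1.026.
The remaining 82% of clearance is unaffected.
CL_new/CL_old = 1.026 + 0.82 = 1.846.
Css,avg = (dose rate)/CL, so holding Css fixed requires dose ∝ CL: 400 × 1.846 = 738 μg.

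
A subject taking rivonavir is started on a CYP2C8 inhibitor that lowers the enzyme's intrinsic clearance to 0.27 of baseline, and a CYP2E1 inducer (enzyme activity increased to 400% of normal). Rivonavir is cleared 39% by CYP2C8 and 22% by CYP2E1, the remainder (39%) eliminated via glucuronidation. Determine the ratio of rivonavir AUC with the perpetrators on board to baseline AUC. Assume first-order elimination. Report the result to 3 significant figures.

The CYP2C8 pathway (39% of clearance) drops to 0.27× activity: 0.39 × 0.27 = 0.1053.
The CYP2E1 pathway (22% of clearance) rises to 4× activity: 0.22 × 4 = 0.88.
The remaining 39% of clearance is unaffected.
CL_new/CL_old = 0.1053 + 0.88 + 0.39 = 1.3753.
Because AUC varies inversely with clearance, the combined effect is 1 / 1.3753 = 0.727.

0.727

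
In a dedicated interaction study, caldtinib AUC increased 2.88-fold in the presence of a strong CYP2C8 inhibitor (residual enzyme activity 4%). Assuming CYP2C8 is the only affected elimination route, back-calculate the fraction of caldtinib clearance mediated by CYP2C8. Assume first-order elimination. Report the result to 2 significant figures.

0.68

Let x = fm,CYP2C8. Because AUC ∝ 1/CL, relative clearance fell to 1/2.88 = 0.3472.
Setting x·0.04 + (1 − x) = 0.3472 and solving: x = (0.3472 − 1)/(0.04 − 1) = 0.68.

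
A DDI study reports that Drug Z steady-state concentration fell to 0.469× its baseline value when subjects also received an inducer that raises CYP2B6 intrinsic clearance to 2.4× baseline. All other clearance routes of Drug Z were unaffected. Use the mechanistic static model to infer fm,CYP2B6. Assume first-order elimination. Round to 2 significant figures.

0.81

Let x = fm,CYP2B6. Because steady-state concentration ∝ 1/CL, relative clearance rose to 1/0.469 = 2.132.
Only the CYP2B6 route changed, so 2.132 = x·2.4 + (1 − x), giving x = 0.81.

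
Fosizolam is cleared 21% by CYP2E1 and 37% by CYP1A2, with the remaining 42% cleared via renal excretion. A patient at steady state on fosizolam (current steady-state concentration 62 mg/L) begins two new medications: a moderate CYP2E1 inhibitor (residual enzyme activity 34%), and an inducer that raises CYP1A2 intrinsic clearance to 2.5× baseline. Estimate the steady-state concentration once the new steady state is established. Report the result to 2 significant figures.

The CYP2E1 pathway (21% of clearance) is reduced to 0.34× activity: 0.21 × 0.34 = 0.0714.
The CYP1A2 pathway (37% of clearance) increases to 2.5× activity: 0.37 × 2.5 = 0.925.
Non-CYP routes (42%) are unchanged.
New clearance relative to baseline: 0.0714 + 0.925 + 0.42 = 1.4164.
New steady-state concentration = 62 / 1.4164 = 44 mg/L (concentration scales inversely with clearance).

44 mg/L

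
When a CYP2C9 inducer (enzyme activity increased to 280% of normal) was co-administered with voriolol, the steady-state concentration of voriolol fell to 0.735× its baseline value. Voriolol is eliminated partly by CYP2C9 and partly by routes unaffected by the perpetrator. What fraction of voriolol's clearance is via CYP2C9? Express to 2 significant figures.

0.20

Call the CYP2C9 fraction fm. After the interaction, CL_new/CL_old = fm × 2.8 + (1 − fm).
Steady-state concentration ratio = 1 / (new CL fraction), so new CL fraction = 1 / 0.735 = 1.361.
fm × 2.8 + 1 − fm = 1.361  ⇒  fm × (2.8 − 1) = 0.3605  ⇒  fm = 0.20.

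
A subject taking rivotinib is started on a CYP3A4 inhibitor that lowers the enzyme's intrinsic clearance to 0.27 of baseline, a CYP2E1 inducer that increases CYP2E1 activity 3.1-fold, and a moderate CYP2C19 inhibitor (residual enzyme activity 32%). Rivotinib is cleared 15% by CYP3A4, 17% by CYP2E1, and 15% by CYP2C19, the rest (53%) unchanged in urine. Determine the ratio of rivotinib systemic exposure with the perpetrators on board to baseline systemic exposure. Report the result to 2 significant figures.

CYP3A4: 0.15 × 0.27 = 0.0405
CYP2E1: 0.17 × 3.1 = 0.527
CYP2C19: 0.15 × 0.32 = 0.048
Other: 0.53 (unchanged)
New clearance relative to baseline: 0.0405 + 0.527 + 0.048 + 0.53 = 1.1455.
Systemic exposure ∝ 1/CL: fold-change = 1 / 1.1455 = 0.87.

0.87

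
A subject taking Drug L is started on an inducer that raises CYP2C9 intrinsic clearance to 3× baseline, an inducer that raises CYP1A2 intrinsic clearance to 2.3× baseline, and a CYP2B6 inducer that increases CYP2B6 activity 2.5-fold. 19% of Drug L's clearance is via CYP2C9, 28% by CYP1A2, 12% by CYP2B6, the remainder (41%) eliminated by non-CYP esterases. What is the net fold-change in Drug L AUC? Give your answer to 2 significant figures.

The CYP2C9 pathway (19% of clearance) increases to 3× activity: 0.19 × 3 = 0.57.
The CYP1A2 pathway (28% of clearance) is boosted to 2.3× activity: 0.28 × 2.3 = 0.644.
The CYP2B6 pathway (12% of clearance) is boosted to 2.5× activity: 0.12 × 2.5 = 0.3.
The remaining 41% of clearance is unaffected.
New clearance relative to baseline: 0.57 + 0.644 + 0.3 + 0.41 = 1.924.
Because AUC varies inversely with clearance, the combined effect is 1 / 1.924 = 0.52.

0.52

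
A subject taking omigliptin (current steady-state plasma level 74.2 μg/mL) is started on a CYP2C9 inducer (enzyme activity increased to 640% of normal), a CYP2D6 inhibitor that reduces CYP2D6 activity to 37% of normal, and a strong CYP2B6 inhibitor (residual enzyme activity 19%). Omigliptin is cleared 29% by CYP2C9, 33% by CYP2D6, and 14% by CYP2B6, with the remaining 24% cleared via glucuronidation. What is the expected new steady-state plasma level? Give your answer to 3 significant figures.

33.1 μg/mL

The CYP2C9 pathway (29% of clearance) is boosted to 6.4× activity: 0.29 × 6.4 = 1.856.
The CYP2D6 pathway (33% of clearance) drops to 0.37× activity: 0.33 × 0.37 = 0.1221.
The CYP2B6 pathway (14% of clearance) is reduced to 0.19× activity: 0.14 × 0.19 = 0.0266.
Non-CYP routes (24%) are unchanged.
CL_new/CL_old = 1.856 + 0.1221 + 0.0266 + 0.24 = 2.2447.
Steady-state plasma level ∝ 1/CL: new value = 74.2 / 2.2447 = 33.1 μg/mL.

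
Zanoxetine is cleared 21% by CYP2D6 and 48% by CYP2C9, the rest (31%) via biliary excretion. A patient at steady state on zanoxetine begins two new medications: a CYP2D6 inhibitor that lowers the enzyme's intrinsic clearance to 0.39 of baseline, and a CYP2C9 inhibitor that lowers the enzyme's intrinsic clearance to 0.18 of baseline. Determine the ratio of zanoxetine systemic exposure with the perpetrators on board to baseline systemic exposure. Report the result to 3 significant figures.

The CYP2D6 pathway (21% of clearance) falls to 0.39× activity: 0.21 × 0.39 = 0.0819.
The CYP2C9 pathway (48% of clearance) is reduced to 0.18× activity: 0.48 × 0.18 = 0.0864.
The remaining 31% of clearance is unaffected.
Relative clearance = 0.0819 + 0.0864 + 0.31 = 0.4783.
Net systemic exposure ratio = 1 / 0.4783 = 2.09.

2.09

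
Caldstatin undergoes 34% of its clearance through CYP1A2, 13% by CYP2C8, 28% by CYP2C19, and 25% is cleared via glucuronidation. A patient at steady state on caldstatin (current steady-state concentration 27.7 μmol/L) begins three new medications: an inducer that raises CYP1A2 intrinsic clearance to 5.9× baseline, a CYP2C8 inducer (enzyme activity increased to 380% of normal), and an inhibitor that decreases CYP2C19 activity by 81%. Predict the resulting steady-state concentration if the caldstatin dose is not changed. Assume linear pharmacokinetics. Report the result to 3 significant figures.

The CYP1A2 pathway (34% of clearance) rises to 5.9× activity: 0.34 × 5.9 = 2.006.
The CYP2C8 pathway (13% of clearance) is boosted to 3.8× activity: 0.13 × 3.8 = 0.494.
The CYP2C19 pathway (28% of clearance) is reduced to 0.19× activity: 0.28 × 0.19 = 0.0532.
The remaining 25% of clearance is unaffected.
Relative clearance = 2.006 + 0.494 + 0.0532 + 0.25 = 2.8032.
Steady-state concentration ∝ 1/CL: new value = 27.7 / 2.8032 = 9.88 μmol/L.

9.88 μmol/L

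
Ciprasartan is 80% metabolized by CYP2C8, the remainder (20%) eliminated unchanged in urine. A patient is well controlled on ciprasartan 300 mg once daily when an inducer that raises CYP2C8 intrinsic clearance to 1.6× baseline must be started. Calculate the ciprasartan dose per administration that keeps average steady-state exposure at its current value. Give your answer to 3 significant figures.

CYP2C8: 0.8 × 1.6 = 1.28
Other: 0.2 (unchanged)
CL_new/CL_old = 1.28 + 0.2 = 1.48.
Css,avg = (dose rate)/CL, so holding Css fixed requires dose ∝ CL: 300 × 1.48 = 444 mg.

444 mg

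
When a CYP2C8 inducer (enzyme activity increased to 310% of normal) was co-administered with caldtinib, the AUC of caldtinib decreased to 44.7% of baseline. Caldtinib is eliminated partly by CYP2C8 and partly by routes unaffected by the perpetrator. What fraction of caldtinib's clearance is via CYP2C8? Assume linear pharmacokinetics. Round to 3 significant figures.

0.589

Let fm be the CYP2C8 fraction. New clearance relative to baseline = fm × 3.1 + (1 − fm).
AUC ratio = 1 / (new CL fraction), so new CL fraction = 1 / 0.447 = 2.237.
fm × 3.1 + 1 − fm = 2.237  ⇒  fm × (3.1 − 1) = 1.237  ⇒  fm = 0.589.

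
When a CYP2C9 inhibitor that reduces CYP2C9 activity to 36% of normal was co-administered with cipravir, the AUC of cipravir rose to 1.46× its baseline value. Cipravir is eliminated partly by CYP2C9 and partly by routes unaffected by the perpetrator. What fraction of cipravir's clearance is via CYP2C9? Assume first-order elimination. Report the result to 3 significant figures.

0.492

Let x = fm,CYP2C9. Because AUC ∝ 1/CL, relative clearance fell to 1/1.46 = 0.6849.
Setting x·0.36 + (1 − x) = 0.6849 and solving: x = (0.6849 − 1)/(0.36 − 1) = 0.492.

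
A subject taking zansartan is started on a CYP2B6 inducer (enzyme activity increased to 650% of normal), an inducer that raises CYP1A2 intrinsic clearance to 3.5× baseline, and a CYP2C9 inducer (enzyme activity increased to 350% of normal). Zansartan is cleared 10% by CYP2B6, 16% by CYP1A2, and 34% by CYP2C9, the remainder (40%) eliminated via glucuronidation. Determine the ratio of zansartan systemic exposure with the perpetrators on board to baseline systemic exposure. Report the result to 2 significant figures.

0.36

The CYP2B6 pathway (10% of clearance) is boosted to 6.5× activity: 0.1 × 6.5 = 0.65.
The CYP1A2 pathway (16% of clearance) rises to 3.5× activity: 0.16 × 3.5 = 0.56.
The CYP2C9 pathway (34% of clearance) rises to 3.5× activity: 0.34 × 3.5 = 1.19.
Non-CYP routes (40%) are unchanged.
New clearance relative to baseline: 0.65 + 0.56 + 1.19 + 0.4 = 2.8.
Systemic exposure ∝ 1/CL: fold-change = 1 / 2.8 = 0.36.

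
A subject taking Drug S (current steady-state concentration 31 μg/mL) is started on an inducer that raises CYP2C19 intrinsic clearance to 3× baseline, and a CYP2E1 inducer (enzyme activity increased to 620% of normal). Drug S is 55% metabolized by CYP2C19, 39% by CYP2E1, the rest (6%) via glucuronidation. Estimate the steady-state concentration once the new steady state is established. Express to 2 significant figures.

The CYP2C19 pathway (55% of clearance) rises to 3× activity: 0.55 × 3 = 1.65.
The CYP2E1 pathway (39% of clearance) rises to 6.2× activity: 0.39 × 6.2 = 2.418.
The remaining 6% of clearance is unaffected.
New clearance relative to baseline: 1.65 + 2.418 + 0.06 = 4.128.
Dividing the baseline by the relative clearance: 31 / 4.128 = 7.5 μg/mL.

7.5 μg/mL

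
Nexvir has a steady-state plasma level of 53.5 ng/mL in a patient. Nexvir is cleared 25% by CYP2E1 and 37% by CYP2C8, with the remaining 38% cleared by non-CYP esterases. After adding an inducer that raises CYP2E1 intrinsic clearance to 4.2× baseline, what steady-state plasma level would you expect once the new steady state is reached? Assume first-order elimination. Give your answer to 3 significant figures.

CYP2E1: 0.25 × 4.2 = 1.05
CYP2C8: 0.37 (unchanged)
Other: 0.38 (unchanged)
New clearance relative to baseline: 1.05 + 0.37 + 0.38 = 1.8.
New steady-state plasma level = baseline ÷ relative clearance = 53.5 / 1.8 = 29.7 ng/mL.

29.7 ng/mL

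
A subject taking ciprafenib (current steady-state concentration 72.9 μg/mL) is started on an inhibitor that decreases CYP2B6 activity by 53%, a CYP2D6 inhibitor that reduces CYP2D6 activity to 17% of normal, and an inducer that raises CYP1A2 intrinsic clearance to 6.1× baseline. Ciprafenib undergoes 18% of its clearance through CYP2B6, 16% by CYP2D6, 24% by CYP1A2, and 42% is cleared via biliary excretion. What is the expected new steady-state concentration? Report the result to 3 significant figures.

The CYP2B6 pathway (18% of clearance) falls to 0.47× activity: 0.18 × 0.47 = 0.0846.
The CYP2D6 pathway (16% of clearance) is reduced to 0.17× activity: 0.16 × 0.17 = 0.0272.
The CYP1A2 pathway (24% of clearance) is boosted to 6.1× activity: 0.24 × 6.1 = 1.464.
The remaining 42% of clearance is unaffected.
Relative clearance = 0.0846 + 0.0272 + 1.464 + 0.42 = 1.9958.
New steady-state concentration = 72.9 / 1.9958 = 36.5 μg/mL (concentration scales inversely with clearance).

36.5 μg/mL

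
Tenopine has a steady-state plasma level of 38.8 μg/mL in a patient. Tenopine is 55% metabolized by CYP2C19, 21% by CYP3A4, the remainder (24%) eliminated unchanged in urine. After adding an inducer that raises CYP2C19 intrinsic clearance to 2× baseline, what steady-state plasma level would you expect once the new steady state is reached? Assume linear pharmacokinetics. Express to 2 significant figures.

25 μg/mL

CYP2C19: 0.55 × 2 = 1.1
CYP3A4: 0.21 (unchanged)
Other: 0.24 (unchanged)
New clearance relative to baseline: 1.1 + 0.21 + 0.24 = 1.55.
Steady-state plasma level ∝ 1/CL, so new value = 38.8 / 1.55 = 25 μg/mL.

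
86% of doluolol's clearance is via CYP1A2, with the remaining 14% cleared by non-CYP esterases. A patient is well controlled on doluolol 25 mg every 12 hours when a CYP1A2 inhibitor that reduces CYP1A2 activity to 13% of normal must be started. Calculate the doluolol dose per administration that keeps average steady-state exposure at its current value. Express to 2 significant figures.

6.3 mg

The CYP1A2 pathway (86% of clearance) is reduced to 0.13× activity: 0.86 × 0.13 = 0.1118.
The remaining 14% of clearance is unaffected.
Relative clearance = 0.1118 + 0.14 = 0.2518.
To maintain the same steady-state level, dose must scale with clearance: new dose = 25 × 0.2518 = 6.3 mg.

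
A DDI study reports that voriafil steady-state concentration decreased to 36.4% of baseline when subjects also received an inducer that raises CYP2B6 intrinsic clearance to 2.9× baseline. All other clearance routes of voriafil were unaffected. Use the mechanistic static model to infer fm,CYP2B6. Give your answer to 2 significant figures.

0.92

Write x for the fraction cleared via CYP2B6. The observed steady-state concentration change means clearance rose to 1/0.364 = 2.747 of baseline.
Setting x·2.9 + (1 − x) = 2.747 and solving: x = (2.747 − 1)/(2.9 − 1) = 0.92.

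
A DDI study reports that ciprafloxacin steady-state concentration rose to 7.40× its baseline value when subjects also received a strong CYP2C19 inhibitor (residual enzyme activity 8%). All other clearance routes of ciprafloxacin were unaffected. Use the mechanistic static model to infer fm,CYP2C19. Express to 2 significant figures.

0.94

Call the CYP2C19 fraction fm. After the interaction, CL_new/CL_old = fm × 0.08 + (1 − fm).
Steady-state concentration ratio = 1 / (new CL fraction), so new CL fraction = 1 / 7.40 = 0.1351.
fm × 0.08 + 1 − fm = 0.1351  ⇒  fm × (0.08 − 1) = −0.8649  ⇒  fm = 0.94.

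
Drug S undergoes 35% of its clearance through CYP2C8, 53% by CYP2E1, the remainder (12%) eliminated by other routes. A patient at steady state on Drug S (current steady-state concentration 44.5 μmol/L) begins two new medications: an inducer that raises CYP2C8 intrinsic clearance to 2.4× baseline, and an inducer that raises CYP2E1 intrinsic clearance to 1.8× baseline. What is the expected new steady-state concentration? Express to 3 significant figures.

The CYP2C8 pathway (35% of clearance) increases to 2.4× activity: 0.35 × 2.4 = 0.84.
The CYP2E1 pathway (53% of clearance) increases to 1.8× activity: 0.53 × 1.8 = 0.954.
The remaining 12% of clearance is unaffected.
Relative clearance = 0.84 + 0.954 + 0.12 = 1.914.
Dividing the baseline by the relative clearance: 44.5 / 1.914 = 23.2 μmol/L.

23.2 μmol/L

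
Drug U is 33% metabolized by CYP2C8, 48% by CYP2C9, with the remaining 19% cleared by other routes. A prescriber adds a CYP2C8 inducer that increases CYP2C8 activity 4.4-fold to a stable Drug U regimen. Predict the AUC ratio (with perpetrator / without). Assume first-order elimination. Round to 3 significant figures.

The CYP2C8 pathway (33% of clearance) is boosted to 4.4× activity: 0.33 × 4.4 = 1.452.
CYP2C9 (48%) and the residual 19% are unaffected.
Relative clearance = 1.452 + 0.48 + 0.19 = 2.122.
AUC is inversely proportional to clearance, so the fold-change is 1 / 2.122 = 0.471.

0.471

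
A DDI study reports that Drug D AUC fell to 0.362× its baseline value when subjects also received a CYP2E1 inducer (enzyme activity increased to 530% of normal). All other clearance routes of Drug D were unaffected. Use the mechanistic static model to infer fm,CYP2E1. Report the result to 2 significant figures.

CL'/CL = 1 / 0.362 = 2.762
5.3·fm + (1 − fm) = 2.762
fm = (2.762 − 1) / (5.3 − 1) = 0.41

0.41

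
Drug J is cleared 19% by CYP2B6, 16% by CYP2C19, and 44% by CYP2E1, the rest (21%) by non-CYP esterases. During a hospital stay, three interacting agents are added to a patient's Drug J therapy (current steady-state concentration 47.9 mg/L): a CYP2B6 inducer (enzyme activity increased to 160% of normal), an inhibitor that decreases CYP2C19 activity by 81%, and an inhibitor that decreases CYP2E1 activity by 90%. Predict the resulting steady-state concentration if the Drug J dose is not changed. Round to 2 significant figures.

81 mg/L

The CYP2B6 pathway (19% of clearance) rises to 1.6× activity: 0.19 × 1.6 = 0.304.
The CYP2C19 pathway (16% of clearance) is reduced to 0.19× activity: 0.16 × 0.19 = 0.0304.
The CYP2E1 pathway (44% of clearance) drops to 0.1× activity: 0.44 × 0.1 = 0.044.
Non-CYP routes (21%) are unchanged.
Relative clearance = 0.304 + 0.0304 + 0.044 + 0.21 = 0.5884.
Steady-state concentration ∝ 1/CL: new value = 47.9 / 0.5884 = 81 mg/L.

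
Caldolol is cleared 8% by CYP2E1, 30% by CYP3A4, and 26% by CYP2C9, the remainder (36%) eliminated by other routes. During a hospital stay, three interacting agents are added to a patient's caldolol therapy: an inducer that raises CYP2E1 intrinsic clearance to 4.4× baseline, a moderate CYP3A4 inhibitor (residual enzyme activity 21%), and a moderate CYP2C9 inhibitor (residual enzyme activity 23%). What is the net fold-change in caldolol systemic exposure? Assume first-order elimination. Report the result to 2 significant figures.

The CYP2E1 pathway (8% of clearance) rises to 4.4× activity: 0.08 × 4.4 = 0.352.
The CYP3A4 pathway (30% of clearance) is reduced to 0.21× activity: 0.3 × 0.21 = 0.063.
The CYP2C9 pathway (26% of clearance) drops to 0.23× activity: 0.26 × 0.23 = 0.0598.
The remaining 36% of clearance is unaffected.
New clearance relative to baseline: 0.352 + 0.063 + 0.0598 + 0.36 = 0.8348.
Systemic exposure ∝ 1/CL: fold-change = 1 / 0.8348 = 1.2.

1.2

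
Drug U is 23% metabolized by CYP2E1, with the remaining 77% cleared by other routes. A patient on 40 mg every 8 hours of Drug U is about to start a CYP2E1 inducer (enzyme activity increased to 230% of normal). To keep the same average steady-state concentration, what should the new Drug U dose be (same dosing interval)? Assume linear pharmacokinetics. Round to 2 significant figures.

52 mg

The CYP2E1 pathway (23% of clearance) increases to 2.3× activity: 0.23 × 2.3 = 0.529.
Non-CYP routes (77%) are unchanged.
Relative clearance = 0.529 + 0.77 = 1.299.
Exposure is unchanged when dose changes in proportion to clearance. New dose = 40 mg × 1.299 = 52 mg.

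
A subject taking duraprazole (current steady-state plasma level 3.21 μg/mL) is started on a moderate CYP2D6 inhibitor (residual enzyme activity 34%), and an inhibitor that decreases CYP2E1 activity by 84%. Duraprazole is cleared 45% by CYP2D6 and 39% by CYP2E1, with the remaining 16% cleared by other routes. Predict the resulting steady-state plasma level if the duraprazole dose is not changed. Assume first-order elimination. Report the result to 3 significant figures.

The CYP2D6 pathway (45% of clearance) drops to 0.34× activity: 0.45 × 0.34 = 0.153.
The CYP2E1 pathway (39% of clearance) falls to 0.16× activity: 0.39 × 0.16 = 0.0624.
Non-CYP routes (16%) are unchanged.
New clearance relative to baseline: 0.153 + 0.0624 + 0.16 = 0.3754.
New steady-state plasma level = 3.21 / 0.3754 = 8.55 μg/mL (concentration scales inversely with clearance).

8.55 μg/mL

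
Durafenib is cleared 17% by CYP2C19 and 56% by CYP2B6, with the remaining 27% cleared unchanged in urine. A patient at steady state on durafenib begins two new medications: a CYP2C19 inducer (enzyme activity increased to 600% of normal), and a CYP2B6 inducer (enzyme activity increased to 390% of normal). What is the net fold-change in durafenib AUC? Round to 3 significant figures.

CYP2C19: 0.17 × 6 = 1.02
CYP2B6: 0.56 × 3.9 = 2.184
Other: 0.27 (unchanged)
Relative clearance = 1.02 + 2.184 + 0.27 = 3.474.
AUC ∝ 1/CL: fold-change = 1 / 3.474 = 0.288.

0.288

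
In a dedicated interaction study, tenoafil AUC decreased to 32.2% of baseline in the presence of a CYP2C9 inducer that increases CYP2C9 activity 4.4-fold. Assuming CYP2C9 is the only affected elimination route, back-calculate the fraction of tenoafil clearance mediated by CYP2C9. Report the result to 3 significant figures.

0.619

CL'/CL = 1 / 0.322 = 3.106
4.4·fm + (1 − fm) = 3.106
fm = (3.106 − 1) / (4.4 − 1) = 0.619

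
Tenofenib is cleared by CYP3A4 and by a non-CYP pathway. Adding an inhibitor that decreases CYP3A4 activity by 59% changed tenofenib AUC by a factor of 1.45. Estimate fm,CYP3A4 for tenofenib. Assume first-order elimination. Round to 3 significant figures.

0.526

Write x for the fraction cleared via CYP3A4. The observed AUC change means clearance fell to 1/1.45 = 0.6897 of baseline.
Only the CYP3A4 route changed, so 0.6897 = x·0.41 + (1 − x), giving x = 0.526.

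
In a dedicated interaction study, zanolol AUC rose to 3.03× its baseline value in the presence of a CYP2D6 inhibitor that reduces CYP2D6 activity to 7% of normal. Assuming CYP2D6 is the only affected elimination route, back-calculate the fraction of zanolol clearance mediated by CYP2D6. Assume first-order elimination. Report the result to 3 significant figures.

0.720

Let x = fm,CYP2D6. Because AUC ∝ 1/CL, relative clearance fell to 1/3.03 = 0.33.
Setting x·0.07 + (1 − x) = 0.33 and solving: x = (0.33 − 1)/(0.07 − 1) = 0.720.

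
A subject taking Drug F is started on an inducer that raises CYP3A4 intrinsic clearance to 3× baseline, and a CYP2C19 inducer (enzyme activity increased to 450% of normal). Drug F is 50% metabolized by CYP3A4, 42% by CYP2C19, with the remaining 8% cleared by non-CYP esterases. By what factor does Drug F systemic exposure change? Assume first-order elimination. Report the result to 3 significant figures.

0.288

CYP3A4: 0.5 × 3 = 1.5
CYP2C19: 0.42 × 4.5 = 1.89
Other: 0.08 (unchanged)
New clearance relative to baseline: 1.5 + 1.89 + 0.08 = 3.47.
Net systemic exposure ratio = 1 / 3.47 = 0.288.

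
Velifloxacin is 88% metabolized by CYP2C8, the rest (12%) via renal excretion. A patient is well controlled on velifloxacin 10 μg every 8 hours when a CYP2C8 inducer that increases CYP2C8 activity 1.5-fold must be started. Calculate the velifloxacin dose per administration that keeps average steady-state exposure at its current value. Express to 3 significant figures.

The CYP2C8 pathway (88% of clearance) rises to 1.5× activity: 0.88 × 1.5 = 1.32.
The remaining 12% of clearance is unaffected.
New clearance relative to baseline: 1.32 + 0.12 = 1.44.
Css,avg = (dose rate)/CL, so holding Css fixed requires dose ∝ CL: 10 × 1.44 = 14.4 μg.

14.4 μg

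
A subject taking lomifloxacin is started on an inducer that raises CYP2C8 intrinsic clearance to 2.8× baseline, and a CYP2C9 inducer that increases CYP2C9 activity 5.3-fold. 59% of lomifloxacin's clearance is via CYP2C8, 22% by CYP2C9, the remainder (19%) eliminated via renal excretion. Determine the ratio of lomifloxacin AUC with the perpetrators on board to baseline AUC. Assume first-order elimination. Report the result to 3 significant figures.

The CYP2C8 pathway (59% of clearance) rises to 2.8× activity: 0.59 × 2.8 = 1.652.
The CYP2C9 pathway (22% of clearance) is boosted to 5.3× activity: 0.22 × 5.3 = 1.166.
The remaining 19% of clearance is unaffected.
CL_new/CL_old = 1.652 + 1.166 + 0.19 = 3.008.
AUC ∝ 1/CL: fold-change = 1 / 3.008 = 0.332.

0.332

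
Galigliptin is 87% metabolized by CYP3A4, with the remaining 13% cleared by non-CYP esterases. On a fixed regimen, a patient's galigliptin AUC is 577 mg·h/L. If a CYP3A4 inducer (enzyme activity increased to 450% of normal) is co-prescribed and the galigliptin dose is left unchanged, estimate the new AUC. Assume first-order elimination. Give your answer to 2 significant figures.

1.4 × 10² mg·h/L

The CYP3A4 pathway (87% of clearance) is boosted to 4.5× activity: 0.87 × 4.5 = 3.915.
Non-CYP routes (13%) are unchanged.
Relative clearance = 3.915 + 0.13 = 4.045.
With dosing unchanged, AUC scales as 1/CL: 577 / 4.045 = 1.4 × 10² mg·h/L.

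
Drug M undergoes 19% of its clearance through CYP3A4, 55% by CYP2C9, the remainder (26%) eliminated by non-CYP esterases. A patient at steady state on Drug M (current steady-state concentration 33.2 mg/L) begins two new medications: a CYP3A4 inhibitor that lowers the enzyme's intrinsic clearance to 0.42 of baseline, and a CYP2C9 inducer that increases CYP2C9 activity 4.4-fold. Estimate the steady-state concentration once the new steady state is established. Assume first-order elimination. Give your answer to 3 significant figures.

12.0 mg/L

The CYP3A4 pathway (19% of clearance) drops to 0.42× activity: 0.19 × 0.42 = 0.0798.
The CYP2C9 pathway (55% of clearance) rises to 4.4× activity: 0.55 × 4.4 = 2.42.
The remaining 26% of clearance is unaffected.
CL_new/CL_old = 0.0798 + 2.42 + 0.26 = 2.7598.
Steady-state concentration ∝ 1/CL: new value = 33.2 / 2.7598 = 12.0 mg/L.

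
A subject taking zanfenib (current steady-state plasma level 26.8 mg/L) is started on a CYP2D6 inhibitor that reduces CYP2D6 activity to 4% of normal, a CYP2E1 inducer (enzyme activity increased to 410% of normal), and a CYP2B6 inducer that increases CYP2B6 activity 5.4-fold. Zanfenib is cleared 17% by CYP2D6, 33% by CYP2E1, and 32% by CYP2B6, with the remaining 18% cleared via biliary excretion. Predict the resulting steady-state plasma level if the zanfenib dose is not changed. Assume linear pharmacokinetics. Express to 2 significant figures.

CYP2D6: 0.17 × 0.04 = 0.0068
CYP2E1: 0.33 × 4.1 = 1.353
CYP2B6: 0.32 × 5.4 = 1.728
Other: 0.18 (unchanged)
CL_new/CL_old = 0.0068 + 1.353 + 1.728 + 0.18 = 3.2678.
New steady-state plasma level = 26.8 / 3.2678 = 8.2 mg/L (concentration scales inversely with clearance).

8.2 mg/L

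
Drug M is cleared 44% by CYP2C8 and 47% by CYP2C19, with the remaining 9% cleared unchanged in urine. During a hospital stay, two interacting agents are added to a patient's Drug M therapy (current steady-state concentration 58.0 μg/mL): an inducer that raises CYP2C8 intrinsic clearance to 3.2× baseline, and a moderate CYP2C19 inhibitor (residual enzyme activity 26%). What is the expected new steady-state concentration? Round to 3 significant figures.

CYP2C8: 0.44 × 3.2 = 1.408
CYP2C19: 0.47 × 0.26 = 0.1222
Other: 0.09 (unchanged)
CL_new/CL_old = 1.408 + 0.1222 + 0.09 = 1.6202.
New steady-state concentration = 58.0 / 1.6202 = 35.8 μg/mL (concentration scales inversely with clearance).

35.8 μg/mL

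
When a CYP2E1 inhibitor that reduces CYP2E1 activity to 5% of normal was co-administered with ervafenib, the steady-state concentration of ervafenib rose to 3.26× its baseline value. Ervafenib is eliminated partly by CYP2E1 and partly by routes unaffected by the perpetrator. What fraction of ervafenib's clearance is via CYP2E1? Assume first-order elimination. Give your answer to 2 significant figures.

0.73

Let fm be the CYP2E1 fraction. New clearance relative to baseline = fm × 0.05 + (1 − fm).
Steady-state concentration ratio = 1 / (new CL fraction), so new CL fraction = 1 / 3.26 = 0.3067.
fm × 0.05 + 1 − fm = 0.3067  ⇒  fm × (0.05 − 1) = −0.6933  ⇒  fm = 0.73.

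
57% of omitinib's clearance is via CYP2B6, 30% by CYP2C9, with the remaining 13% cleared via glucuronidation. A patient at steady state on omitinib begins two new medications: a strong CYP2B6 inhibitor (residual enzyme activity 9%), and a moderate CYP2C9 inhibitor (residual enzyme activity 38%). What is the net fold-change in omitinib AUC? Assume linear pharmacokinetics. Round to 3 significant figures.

The CYP2B6 pathway (57% of clearance) drops to 0.09× activity: 0.57 × 0.09 = 0.0513.
The CYP2C9 pathway (30% of clearance) drops to 0.38× activity: 0.3 × 0.38 = 0.114.
Non-CYP routes (13%) are unchanged.
Relative clearance = 0.0513 + 0.114 + 0.13 = 0.2953.
Because AUC varies inversely with clearance, the combined effect is 1 / 0.2953 = 3.39.

3.39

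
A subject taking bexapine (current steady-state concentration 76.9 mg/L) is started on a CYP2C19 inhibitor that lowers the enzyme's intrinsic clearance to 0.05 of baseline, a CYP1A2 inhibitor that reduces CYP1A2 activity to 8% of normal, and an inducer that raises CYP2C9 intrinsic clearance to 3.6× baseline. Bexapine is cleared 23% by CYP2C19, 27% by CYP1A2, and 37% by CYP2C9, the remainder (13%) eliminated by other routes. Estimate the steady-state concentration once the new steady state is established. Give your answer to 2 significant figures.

51 mg/L

The CYP2C19 pathway (23% of clearance) drops to 0.05× activity: 0.23 × 0.05 = 0.0115.
The CYP1A2 pathway (27% of clearance) falls to 0.08× activity: 0.27 × 0.08 = 0.0216.
The CYP2C9 pathway (37% of clearance) rises to 3.6× activity: 0.37 × 3.6 = 1.332.
The remaining 13% of clearance is unaffected.
New clearance relative to baseline: 0.0115 + 0.0216 + 1.332 + 0.13 = 1.4951.
Dividing the baseline by the relative clearance: 76.9 / 1.4951 = 51 mg/L.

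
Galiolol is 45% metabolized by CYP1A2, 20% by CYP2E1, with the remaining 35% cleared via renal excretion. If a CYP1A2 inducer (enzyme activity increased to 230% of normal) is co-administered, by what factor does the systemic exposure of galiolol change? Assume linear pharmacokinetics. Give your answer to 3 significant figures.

0.631

CYP1A2: 0.45 × 2.3 = 1.035
CYP2E1: 0.2 (unchanged)
Other: 0.35 (unchanged)
CL_new/CL_old = 1.035 + 0.2 + 0.35 = 1.585.
Systemic exposure is inversely proportional to clearance, so the fold-change is 1 / 1.585 = 0.631.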